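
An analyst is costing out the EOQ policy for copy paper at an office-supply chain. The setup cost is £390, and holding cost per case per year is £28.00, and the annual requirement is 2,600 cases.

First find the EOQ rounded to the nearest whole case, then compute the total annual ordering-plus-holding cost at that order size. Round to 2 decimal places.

EOQ = √(2DS/H) = √(2 × 2,600 × 390 / 28)
    = √(72,428.57) ≈ 269.13 → Q = 269 cases
Annual ordering cost = (D/Q)·S = (2,600/269) × 390 = £3,769.52
Annual holding cost  = (Q/2)·H = (269/2) × 28 = £3,766.00
Total = £3,769.52 + £3,766.00 = £7,535.52

£7,535.52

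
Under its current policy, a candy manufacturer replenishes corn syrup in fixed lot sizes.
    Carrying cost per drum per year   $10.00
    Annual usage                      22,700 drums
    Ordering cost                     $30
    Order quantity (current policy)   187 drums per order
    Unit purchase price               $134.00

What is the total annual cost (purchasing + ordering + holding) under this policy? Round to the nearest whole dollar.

Annual ordering cost = (D/Q)·S = (22,700/187) × 30 = $3,641.71
Annual holding cost  = (Q/2)·H = (187/2) × 10 = $935.00
Purchase cost = D·C = 22,700 × 134 = $3,041,800.00
Total = $3,641.71 + $935.00 + $3,041,800.00 = $3,046,376.71

$3,046,377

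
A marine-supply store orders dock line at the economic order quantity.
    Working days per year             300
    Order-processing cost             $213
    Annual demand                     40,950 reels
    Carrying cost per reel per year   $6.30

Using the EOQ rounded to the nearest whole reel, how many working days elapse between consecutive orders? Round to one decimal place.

12.2 days

Optimal lot size Q* = (2 × 40,950 × $213 / $6.3)^½ ≈ 1,664.03 → Q = 1,664 reels
Days between orders = 300 / (D/Q) = 300 / 24.609 ≈ 12.190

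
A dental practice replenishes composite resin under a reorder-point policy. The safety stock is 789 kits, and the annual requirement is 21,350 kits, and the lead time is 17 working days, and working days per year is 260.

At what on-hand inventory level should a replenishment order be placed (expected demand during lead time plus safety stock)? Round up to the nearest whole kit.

2,185 kits

Daily demand d = 21,350 / 260 = 82.115 kits/day
Demand during lead time = 82.115 × 17 = 1,395.96
Reorder point = 1,395.96 + 789 = 2,184.96 → round up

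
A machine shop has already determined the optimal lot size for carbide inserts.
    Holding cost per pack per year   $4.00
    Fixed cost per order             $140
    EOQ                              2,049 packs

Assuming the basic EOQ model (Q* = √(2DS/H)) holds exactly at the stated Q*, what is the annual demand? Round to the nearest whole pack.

From Q* = √(2DS/H) ⇒ Q*² = 2DS/H.
D = Q²H / (2S) = 2,049² × 4 / (2 × 140) = 59,977.16

59,977 packs per year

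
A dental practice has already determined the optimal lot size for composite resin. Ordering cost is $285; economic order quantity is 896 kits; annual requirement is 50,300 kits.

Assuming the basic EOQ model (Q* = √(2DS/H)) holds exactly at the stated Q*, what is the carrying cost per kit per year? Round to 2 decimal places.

From Q* = √(2DS/H) ⇒ Q*² = 2DS/H.
H = 2DS / Q² = 2 × 50,300 × 285 / 896² = 35.7130

$35.71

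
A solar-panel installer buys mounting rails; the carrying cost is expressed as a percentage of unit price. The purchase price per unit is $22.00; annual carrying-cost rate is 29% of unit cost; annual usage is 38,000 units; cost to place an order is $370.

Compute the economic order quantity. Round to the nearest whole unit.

2,099 units

Carrying cost H = $22 × 29% = $6.3800/unit/yr
2DS/H = 2·38,000·370/6.38 = 4,407,523.51
EOQ = √4,407,523.51 ≈ 2,099.41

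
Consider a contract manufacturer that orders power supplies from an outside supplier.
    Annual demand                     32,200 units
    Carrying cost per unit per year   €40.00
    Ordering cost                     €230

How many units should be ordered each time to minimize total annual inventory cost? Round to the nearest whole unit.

Q* = √(2·D·S / H) = √(2·32,200·230 / 40) = √370,300.0 ≈ 608.52

609 units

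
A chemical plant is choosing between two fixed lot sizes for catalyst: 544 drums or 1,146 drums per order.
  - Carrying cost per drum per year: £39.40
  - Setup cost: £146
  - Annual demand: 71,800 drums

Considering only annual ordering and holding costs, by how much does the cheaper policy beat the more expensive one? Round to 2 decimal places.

TC(Q) = (D/Q)S + (Q/2)H
TC(544) = (71,800/544)×146 + (544/2)×39.4 = £29,986.65
TC(1,146) = (71,800/1,146)×146 + (1,146/2)×39.4 = £31,723.49
|ΔTC| = |£29,986.65 − £31,723.49| = £1,736.84

£1,736.84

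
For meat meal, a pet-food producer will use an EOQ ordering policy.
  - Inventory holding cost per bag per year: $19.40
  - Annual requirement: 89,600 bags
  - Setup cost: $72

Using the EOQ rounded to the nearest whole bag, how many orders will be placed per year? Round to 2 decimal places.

2DS/H = 2·89,600·72/19.4 = 665,072.16
EOQ = √665,072.16 ≈ 815.52 → Q = 816
Orders per year = D/Q = 89,600 / 816 = 109.804

109.80 orders per year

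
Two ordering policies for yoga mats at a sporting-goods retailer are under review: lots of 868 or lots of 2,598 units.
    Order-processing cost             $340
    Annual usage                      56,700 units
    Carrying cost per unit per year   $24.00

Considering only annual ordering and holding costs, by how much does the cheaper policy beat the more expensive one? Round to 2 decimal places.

$5,970.65

TC(Q) = (D/Q)S + (Q/2)H
TC(868) = (56,700/868)×340 + (868/2)×24 = $32,625.68
TC(2,598) = (56,700/2,598)×340 + (2,598/2)×24 = $38,596.32
Cheaper: Q = 868.  Difference = $5,970.65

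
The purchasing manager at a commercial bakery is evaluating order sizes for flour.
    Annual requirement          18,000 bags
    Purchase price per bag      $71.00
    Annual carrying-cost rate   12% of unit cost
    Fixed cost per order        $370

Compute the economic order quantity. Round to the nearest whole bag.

Holding cost per bag per year: H = 12% × $71 = $8.5200
Q* = √(2·D·S / H) = √(2·18,000·370 / 8.52) = √1,563,380.3 ≈ 1,250.35

1,250 bags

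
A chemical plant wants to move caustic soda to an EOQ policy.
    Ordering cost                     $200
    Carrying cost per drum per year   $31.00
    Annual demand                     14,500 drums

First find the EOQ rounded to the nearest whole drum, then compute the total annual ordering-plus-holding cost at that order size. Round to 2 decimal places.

$13,408.96

EOQ = √(2DS/H) = √(2 × 14,500 × 200 / 31)
    = √(187,096.77) ≈ 432.55 → Q = 433 drums
Ordering: D/Q × S = 14,500/433 × $200 = $6,697.46
Holding:  Q/2 × H = 433/2 × $31 = $6,711.50
Total = $6,697.46 + $6,711.50 = $13,408.96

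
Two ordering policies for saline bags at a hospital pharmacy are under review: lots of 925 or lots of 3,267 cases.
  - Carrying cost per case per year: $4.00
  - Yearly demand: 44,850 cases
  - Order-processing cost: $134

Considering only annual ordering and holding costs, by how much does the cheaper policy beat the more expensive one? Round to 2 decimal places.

$26.39

For each Q, cost = (D/Q)·S + (Q/2)·H.
TC(925) = (44,850/925)×134 + (925/2)×4 = $8,347.19
TC(3,267) = (44,850/3,267)×134 + (3,267/2)×4 = $8,373.58
Lots of 925 are cheaper by $26.39.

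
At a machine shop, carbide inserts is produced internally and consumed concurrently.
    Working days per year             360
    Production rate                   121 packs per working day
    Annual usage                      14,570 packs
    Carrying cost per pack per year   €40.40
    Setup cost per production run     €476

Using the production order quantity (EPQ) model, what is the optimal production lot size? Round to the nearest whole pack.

Daily demand d = 14,570/360 = 40.472; p = 121; 1 − d/p = 0.66552
EPQ = √(2DS / (H(1 − d/p)))
    = √(2 × 14,570 × 476 / (40.4 × 0.66552)) ≈ 718.25

718 packs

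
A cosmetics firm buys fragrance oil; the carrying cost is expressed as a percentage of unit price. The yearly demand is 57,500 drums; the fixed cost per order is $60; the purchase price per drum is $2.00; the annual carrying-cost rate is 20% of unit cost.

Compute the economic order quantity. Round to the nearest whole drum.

4,153 drums

H = i·C = 0.2 × $2 = $0.4000 per drum-year
EOQ = √(2DS/H) = √(2 × 57,500 × 60 / 0.4)
    = √(17,250,000.00) ≈ 4,153.31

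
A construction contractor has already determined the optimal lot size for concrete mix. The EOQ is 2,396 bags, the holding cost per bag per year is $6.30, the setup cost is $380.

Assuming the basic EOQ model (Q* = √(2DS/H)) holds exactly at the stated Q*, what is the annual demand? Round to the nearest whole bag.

47,588 bags per year

EOQ relation: Q² = 2DS/H, so rearrange for the unknown.
D = Q²H / (2S) = 2,396² × 6.3 / (2 × 380) = 47,588.34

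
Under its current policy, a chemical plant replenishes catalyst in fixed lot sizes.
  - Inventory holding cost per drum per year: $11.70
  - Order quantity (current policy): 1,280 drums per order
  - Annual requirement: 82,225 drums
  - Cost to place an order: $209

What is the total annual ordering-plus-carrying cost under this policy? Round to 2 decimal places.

$20,913.80

Orders/yr = 82,225/1,280 = 64.238; ordering cost = 64.238 × $209 = $13,425.80
Average inventory = 1,280/2 = 640; holding cost = 640 × $11.7 = $7,488.00
Total = $13,425.80 + $7,488.00 = $20,913.80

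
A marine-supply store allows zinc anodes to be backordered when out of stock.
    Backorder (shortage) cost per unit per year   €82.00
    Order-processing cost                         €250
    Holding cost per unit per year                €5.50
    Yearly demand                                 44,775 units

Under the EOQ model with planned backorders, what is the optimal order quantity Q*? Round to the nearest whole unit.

2,084 units

Basic EOQ = √(2·44,775·250/5.5) = 2,017.537
Backorder adjustment √((H+b)/b) = √((5.5+82)/82) = 1.0330
Q* = 2,017.537 × 1.0330 ≈ 2,084.10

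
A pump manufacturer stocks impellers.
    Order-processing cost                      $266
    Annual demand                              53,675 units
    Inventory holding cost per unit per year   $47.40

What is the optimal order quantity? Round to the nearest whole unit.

Optimal lot size Q* = (2 × 53,675 × $266 / $47.4)^½ ≈ 776.16

776 units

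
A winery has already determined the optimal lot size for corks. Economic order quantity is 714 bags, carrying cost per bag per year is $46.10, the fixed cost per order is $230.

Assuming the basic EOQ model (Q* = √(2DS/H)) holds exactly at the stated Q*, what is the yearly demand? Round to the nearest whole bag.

From Q* = √(2DS/H) ⇒ Q*² = 2DS/H.
D = Q²H / (2S) = 714² × 46.1 / (2 × 230) = 51,090.43

51,090 bags per year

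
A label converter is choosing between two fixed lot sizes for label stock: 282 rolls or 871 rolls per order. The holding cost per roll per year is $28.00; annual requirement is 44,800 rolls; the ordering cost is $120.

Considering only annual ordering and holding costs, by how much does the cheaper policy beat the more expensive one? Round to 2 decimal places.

$4,645.61

TC(Q) = (D/Q)S + (Q/2)H
TC(282) = (44,800/282)×120 + (282/2)×28 = $23,011.83
TC(871) = (44,800/871)×120 + (871/2)×28 = $18,366.22
Cheaper: Q = 871.  Difference = $4,645.61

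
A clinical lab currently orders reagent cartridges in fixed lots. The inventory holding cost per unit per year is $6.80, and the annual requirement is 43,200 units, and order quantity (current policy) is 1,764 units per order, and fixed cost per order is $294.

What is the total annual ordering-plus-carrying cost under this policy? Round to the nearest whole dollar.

$13,198

Annual ordering cost = (D/Q)·S = (43,200/1,764) × 294 = $7,200.00
Annual holding cost  = (Q/2)·H = (1,764/2) × 6.8 = $5,997.60
Total = $7,200.00 + $5,997.60 = $13,197.60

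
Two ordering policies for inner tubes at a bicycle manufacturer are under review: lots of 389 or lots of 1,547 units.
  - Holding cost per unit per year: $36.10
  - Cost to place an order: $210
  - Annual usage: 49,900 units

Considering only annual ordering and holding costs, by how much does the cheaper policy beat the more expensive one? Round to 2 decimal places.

$737.35

Annual cost at Q: ordering D·S/Q plus holding Q·H/2.
TC(389) = (49,900/389)×210 + (389/2)×36.1 = $33,959.75
TC(1,547) = (49,900/1,547)×210 + (1,547/2)×36.1 = $34,697.11
|ΔTC| = |$33,959.75 − $34,697.11| = $737.35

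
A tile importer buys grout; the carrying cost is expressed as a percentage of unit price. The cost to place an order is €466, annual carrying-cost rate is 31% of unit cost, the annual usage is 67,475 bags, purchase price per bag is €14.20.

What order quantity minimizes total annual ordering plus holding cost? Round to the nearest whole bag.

Carrying cost H = €14.2 × 31% = €4.4020/bag/yr
2DS/H = 2·67,475·466/4.402 = 14,285,938.21
EOQ = √14,285,938.21 ≈ 3,779.67

3,780 bags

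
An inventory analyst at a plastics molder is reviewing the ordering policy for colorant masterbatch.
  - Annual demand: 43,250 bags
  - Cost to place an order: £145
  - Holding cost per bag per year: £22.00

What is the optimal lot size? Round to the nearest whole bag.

755 bags

Q* = √(2·D·S / H) = √(2·43,250·145 / 22) = √570,113.6 ≈ 755.06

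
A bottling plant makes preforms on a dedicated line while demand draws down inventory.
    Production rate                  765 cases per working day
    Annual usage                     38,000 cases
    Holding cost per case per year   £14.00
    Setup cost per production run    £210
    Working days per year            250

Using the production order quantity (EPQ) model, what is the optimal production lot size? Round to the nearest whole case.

1,193 cases

d = 38,000/250 = 152.0000 cases/day;  effective holding cost H(1 − d/p) = 14·(1 − 152.0000/765) = 11.21830
Q* = √(2DS / H_eff) = √(2·38,000·210 / 11.21830) ≈ 1,192.76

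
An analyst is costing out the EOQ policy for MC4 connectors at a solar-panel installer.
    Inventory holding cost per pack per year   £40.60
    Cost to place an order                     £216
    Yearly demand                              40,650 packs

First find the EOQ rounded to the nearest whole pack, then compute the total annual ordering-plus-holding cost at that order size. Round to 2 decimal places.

£26,701.47

EOQ = √(2DS/H) = √(2 × 40,650 × 216 / 40.6)
    = √(432,532.02) ≈ 657.67 → Q = 658 packs
Annual ordering cost = (D/Q)·S = (40,650/658) × 216 = £13,344.07
Annual holding cost  = (Q/2)·H = (658/2) × 40.6 = £13,357.40
Total = £13,344.07 + £13,357.40 = £26,701.47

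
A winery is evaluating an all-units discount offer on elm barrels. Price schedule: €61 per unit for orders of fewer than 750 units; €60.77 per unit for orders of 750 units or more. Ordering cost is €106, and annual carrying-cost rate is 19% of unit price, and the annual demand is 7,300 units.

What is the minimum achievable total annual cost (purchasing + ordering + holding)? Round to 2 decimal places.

H₁ = 19%×€61 = €11.5900;  H₂ = 19%×€60.77 = €11.5463
EOQ₁ = √(2×7,300×106/11.5900) = 365.42  (< 750, feasible at tier 1)
EOQ₂ = √(2×7,300×106/11.5463) = 366.11  (< 750 → use Q = 750 at tier-2 price)
TC(tier 1 (EOQ₁), Q≈365.4) = €449,535.17
TC(tier 2, Q≈750.0) = €448,982.60
Minimum at tier 2: €448,982.60

€448,982.60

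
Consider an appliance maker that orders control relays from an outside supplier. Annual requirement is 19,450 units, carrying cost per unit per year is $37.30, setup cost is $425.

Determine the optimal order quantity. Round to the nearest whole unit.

666 units

EOQ = √(2DS/H) = √(2 × 19,450 × 425 / 37.3)
    = √(443,230.56) ≈ 665.76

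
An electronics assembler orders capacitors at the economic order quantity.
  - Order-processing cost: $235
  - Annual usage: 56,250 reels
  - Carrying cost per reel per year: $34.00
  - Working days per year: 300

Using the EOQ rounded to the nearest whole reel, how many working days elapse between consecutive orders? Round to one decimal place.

4.7 days

Q* = √(2·D·S / H) = √(2·56,250·235 / 34) = √777,573.5 ≈ 881.80 → Q = 882 reels
Days between orders = 300 / (D/Q) = 300 / 63.776 ≈ 4.704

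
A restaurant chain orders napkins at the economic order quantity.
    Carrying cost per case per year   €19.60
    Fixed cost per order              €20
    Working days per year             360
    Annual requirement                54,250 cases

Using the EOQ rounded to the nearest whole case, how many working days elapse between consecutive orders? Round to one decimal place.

EOQ = √(2DS/H) = √(2 × 54,250 × 20 / 19.6)
    = √(110,714.29) ≈ 332.74 → Q = 333 cases
T = Q/D × 360 days = 333/54,250 × 360 = 2.210 days

2.2 days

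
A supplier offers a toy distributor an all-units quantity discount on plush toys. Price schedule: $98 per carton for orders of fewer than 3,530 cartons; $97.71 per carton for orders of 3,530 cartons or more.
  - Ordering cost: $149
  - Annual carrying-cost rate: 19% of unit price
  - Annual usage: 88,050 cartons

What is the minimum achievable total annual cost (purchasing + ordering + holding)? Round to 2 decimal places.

$8,639,849.11

H₁ = 19%×$98 = $18.6200;  H₂ = 19%×$97.71 = $18.5649
EOQ₁ = √(2×88,050×149/18.6200) = 1,187.09  (< 3,530, feasible at tier 1)
EOQ₂ = √(2×88,050×149/18.5649) = 1,188.85  (< 3,530 → use Q = 3,530 at tier-2 price)
TC(tier 1 (EOQ₁), Q≈1,187.1) = $8,651,003.58
TC(tier 2, Q≈3,530.0) = $8,639,849.11
Minimum at tier 2: $8,639,849.11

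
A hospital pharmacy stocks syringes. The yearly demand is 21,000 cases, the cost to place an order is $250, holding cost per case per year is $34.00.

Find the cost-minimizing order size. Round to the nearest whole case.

EOQ = √(2DS/H) = √(2 × 21,000 × 250 / 34)
    = √(308,823.53) ≈ 555.72

556 cases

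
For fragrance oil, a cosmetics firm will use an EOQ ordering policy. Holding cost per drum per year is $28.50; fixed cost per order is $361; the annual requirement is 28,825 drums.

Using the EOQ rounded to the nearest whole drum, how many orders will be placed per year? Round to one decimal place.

33.7 orders per year

Q* = √(2·D·S / H) = √(2·28,825·361 / 28.5) = √730,233.3 ≈ 854.54 → Q = 855
Orders per year = D/Q = 28,825 / 855 = 33.713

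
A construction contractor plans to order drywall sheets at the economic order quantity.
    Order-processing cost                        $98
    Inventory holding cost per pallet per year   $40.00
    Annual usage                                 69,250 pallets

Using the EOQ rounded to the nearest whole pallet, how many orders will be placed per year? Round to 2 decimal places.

118.78 orders per year

2DS/H = 2·69,250·98/40 = 339,325.00
EOQ = √339,325.00 ≈ 582.52 → Q = 583
Orders per year = D/Q = 69,250 / 583 = 118.782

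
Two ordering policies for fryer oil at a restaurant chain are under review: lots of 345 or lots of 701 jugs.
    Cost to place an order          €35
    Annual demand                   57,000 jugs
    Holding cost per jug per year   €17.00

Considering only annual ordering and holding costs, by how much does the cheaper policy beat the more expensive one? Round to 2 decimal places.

€89.33

TC(Q) = (D/Q)S + (Q/2)H
TC(345) = (57,000/345)×35 + (345/2)×17 = €8,715.11
TC(701) = (57,000/701)×35 + (701/2)×17 = €8,804.43
Lots of 345 are cheaper by €89.33.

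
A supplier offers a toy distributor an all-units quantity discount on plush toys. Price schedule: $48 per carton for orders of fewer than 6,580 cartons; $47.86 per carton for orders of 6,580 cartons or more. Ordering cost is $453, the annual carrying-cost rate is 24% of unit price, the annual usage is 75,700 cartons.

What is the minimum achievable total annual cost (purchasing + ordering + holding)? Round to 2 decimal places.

H₁ = 24%×$48 = $11.5200;  H₂ = 24%×$47.86 = $11.4864
EOQ₁ = √(2×75,700×453/11.5200) = 2,439.98  (< 6,580, feasible at tier 1)
EOQ₂ = √(2×75,700×453/11.4864) = 2,443.54  (< 6,580 → use Q = 6,580 at tier-2 price)
TC(tier 1 (EOQ₁), Q≈2,440.0) = $3,661,708.54
TC(tier 2, Q≈6,580.0) = $3,666,003.82
Minimum at tier 1 (EOQ₁): $3,661,708.54

$3,661,708.54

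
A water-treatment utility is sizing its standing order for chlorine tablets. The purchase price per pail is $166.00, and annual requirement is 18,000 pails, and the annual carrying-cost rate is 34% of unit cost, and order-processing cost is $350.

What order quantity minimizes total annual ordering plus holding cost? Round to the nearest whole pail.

472 pails

Holding cost per pail per year: H = 34% × $166 = $56.4400
EOQ = √(2DS/H) = √(2 × 18,000 × 350 / 56.44)
    = √(223,245.92) ≈ 472.49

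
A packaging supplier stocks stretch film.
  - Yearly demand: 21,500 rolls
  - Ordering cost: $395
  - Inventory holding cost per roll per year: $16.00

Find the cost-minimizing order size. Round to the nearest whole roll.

Optimal lot size Q* = (2 × 21,500 × $395 / $16)^½ ≈ 1,030.32

1,030 rolls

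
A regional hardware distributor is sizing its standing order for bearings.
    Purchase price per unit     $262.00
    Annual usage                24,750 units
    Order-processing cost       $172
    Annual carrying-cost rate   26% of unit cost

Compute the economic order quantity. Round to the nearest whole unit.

H = i·C = 0.26 × $262 = $68.1200 per unit-year
2DS/H = 2·24,750·172/68.12 = 124,985.32
EOQ = √124,985.32 ≈ 353.53

354 units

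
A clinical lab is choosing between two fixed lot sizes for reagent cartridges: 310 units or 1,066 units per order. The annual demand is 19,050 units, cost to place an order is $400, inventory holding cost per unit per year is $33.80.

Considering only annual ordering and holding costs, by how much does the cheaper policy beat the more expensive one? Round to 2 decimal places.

$4,656.03

Annual cost at Q: ordering D·S/Q plus holding Q·H/2.
TC(310) = (19,050/310)×400 + (310/2)×33.8 = $29,819.65
TC(1,066) = (19,050/1,066)×400 + (1,066/2)×33.8 = $25,163.62
Lots of 1,066 are cheaper by $4,656.03.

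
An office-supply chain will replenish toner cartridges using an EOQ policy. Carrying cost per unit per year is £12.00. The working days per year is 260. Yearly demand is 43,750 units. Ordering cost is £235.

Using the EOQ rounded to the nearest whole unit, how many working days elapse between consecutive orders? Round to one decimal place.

Q* = √(2·D·S / H) = √(2·43,750·235 / 12) = √1,713,541.7 ≈ 1,309.02 → Q = 1,309 units
Days between orders = 260 / (D/Q) = 260 / 33.422 ≈ 7.779

7.8 days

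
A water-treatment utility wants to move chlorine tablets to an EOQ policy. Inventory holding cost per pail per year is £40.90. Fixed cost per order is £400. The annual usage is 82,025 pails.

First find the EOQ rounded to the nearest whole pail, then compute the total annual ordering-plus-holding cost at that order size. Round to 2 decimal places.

£51,805.97

Optimal lot size Q* = (2 × 82,025 × £400 / £40.9)^½ ≈ 1,266.65 → Q = 1,267 pails
Orders/yr = 82,025/1,267 = 64.740; ordering cost = 64.740 × £400 = £25,895.82
Average inventory = 1,267/2 = 633.5; holding cost = 633.5 × £40.9 = £25,910.15
Total = £25,895.82 + £25,910.15 = £51,805.97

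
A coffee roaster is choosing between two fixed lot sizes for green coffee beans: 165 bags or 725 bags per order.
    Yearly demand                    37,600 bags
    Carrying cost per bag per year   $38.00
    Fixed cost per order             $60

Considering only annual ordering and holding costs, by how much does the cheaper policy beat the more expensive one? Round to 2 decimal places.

$79.00

For each Q, cost = (D/Q)·S + (Q/2)·H.
TC(165) = (37,600/165)×60 + (165/2)×38 = $16,807.73
TC(725) = (37,600/725)×60 + (725/2)×38 = $16,886.72
Lots of 165 are cheaper by $79.00.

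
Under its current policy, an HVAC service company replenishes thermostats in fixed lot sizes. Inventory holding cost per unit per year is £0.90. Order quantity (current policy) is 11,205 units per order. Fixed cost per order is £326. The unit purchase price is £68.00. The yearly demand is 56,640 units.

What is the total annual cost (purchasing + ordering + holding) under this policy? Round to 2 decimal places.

Annual ordering cost = (D/Q)·S = (56,640/11,205) × 326 = £1,647.89
Annual holding cost  = (Q/2)·H = (11,205/2) × 0.9 = £5,042.25
Purchase cost = D·C = 56,640 × 68 = £3,851,520.00
Total = £1,647.89 + £5,042.25 + £3,851,520.00 = £3,858,210.14

£3,858,210.14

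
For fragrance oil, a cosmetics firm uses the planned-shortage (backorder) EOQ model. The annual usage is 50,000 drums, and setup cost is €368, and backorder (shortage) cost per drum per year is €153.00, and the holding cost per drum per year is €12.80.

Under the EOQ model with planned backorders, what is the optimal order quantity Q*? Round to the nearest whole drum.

Q* = √(2DS/H) · √((H + b)/b)
   = √(2 × 50,000 × 368 / 12.8) · √((12.8 + 153) / 153)
   = 1,695.582 × 1.0410 ≈ 1,765.08

1,765 drums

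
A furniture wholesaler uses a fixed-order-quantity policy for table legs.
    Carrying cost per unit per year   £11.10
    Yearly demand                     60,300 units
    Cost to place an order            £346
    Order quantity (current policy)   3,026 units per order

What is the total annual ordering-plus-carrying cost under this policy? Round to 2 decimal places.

£23,689.14

Ordering: D/Q × S = 60,300/3,026 × £346 = £6,894.84
Holding:  Q/2 × H = 3,026/2 × £11.1 = £16,794.30
Total = £6,894.84 + £16,794.30 = £23,689.14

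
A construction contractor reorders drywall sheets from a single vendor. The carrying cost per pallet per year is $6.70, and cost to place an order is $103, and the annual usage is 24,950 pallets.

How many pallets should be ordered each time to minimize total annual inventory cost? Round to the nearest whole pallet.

Q* = √(2·D·S / H) = √(2·24,950·103 / 6.7) = √767,119.4 ≈ 875.85

876 pallets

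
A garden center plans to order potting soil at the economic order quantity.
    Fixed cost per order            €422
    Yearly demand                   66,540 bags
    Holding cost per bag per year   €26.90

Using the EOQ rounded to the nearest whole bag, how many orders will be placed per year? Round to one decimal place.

46.0 orders per year

2DS/H = 2·66,540·422/26.9 = 2,087,723.42
EOQ = √2,087,723.42 ≈ 1,444.90 → Q = 1,445
Orders per year = D/Q = 66,540 / 1,445 = 46.048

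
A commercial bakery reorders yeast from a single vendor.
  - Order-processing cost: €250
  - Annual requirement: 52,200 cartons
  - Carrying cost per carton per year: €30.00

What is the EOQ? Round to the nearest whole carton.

Q* = √(2·D·S / H) = √(2·52,200·250 / 30) = √870,000.0 ≈ 932.74

933 cartons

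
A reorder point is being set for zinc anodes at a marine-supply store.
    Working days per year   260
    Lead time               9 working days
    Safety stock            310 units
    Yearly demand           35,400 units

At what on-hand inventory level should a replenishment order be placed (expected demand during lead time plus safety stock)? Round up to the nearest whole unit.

Daily demand d = 35,400 / 260 = 136.154 units/day
Demand during lead time = 136.154 × 9 = 1,225.38
Reorder point = 1,225.38 + 310 = 1,535.38 → round up

1,536 units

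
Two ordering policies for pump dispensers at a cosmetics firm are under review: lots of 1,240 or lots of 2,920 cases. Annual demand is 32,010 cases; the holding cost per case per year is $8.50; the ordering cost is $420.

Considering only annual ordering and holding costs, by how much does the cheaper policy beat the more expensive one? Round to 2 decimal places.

TC(Q) = (D/Q)S + (Q/2)H
TC(1,240) = (32,010/1,240)×420 + (1,240/2)×8.5 = $16,112.10
TC(2,920) = (32,010/2,920)×420 + (2,920/2)×8.5 = $17,014.18
|ΔTC| = |$16,112.10 − $17,014.18| = $902.08

$902.08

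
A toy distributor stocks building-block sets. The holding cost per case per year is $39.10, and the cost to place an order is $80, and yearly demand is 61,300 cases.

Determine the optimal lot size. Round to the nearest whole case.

Q* = √(2·D·S / H) = √(2·61,300·80 / 39.1) = √250,844.0 ≈ 500.84

501 cases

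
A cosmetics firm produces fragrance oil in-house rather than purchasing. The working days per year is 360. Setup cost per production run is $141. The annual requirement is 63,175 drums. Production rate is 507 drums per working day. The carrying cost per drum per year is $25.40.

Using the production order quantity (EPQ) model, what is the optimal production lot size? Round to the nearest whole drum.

Daily demand d = 63,175/360 = 175.486; p = 507; 1 − d/p = 0.65387
EPQ = √(2DS / (H(1 − d/p)))
    = √(2 × 63,175 × 141 / (25.4 × 0.65387)) ≈ 1,035.70

1,036 drums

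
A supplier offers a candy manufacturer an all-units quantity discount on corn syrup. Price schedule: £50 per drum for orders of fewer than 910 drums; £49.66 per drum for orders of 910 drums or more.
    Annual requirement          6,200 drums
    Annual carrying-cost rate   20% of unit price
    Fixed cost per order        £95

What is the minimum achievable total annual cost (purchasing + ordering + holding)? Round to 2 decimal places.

£313,058.31

H₁ = 20%×£50 = £10.0000;  H₂ = 20%×£49.66 = £9.9320
EOQ₁ = √(2×6,200×95/10.0000) = 343.22  (< 910, feasible at tier 1)
EOQ₂ = √(2×6,200×95/9.9320) = 344.39  (< 910 → use Q = 910 at tier-2 price)
TC(tier 1 (EOQ₁), Q≈343.2) = £313,432.20
TC(tier 2, Q≈910.0) = £313,058.31
Minimum at tier 2: £313,058.31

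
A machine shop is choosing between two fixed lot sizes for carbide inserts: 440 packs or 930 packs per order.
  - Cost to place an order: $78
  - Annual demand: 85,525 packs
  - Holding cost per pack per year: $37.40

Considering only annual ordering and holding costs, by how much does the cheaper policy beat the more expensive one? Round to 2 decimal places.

For each Q, cost = (D/Q)·S + (Q/2)·H.
TC(440) = (85,525/440)×78 + (440/2)×37.4 = $23,389.25
TC(930) = (85,525/930)×78 + (930/2)×37.4 = $24,564.06
Cheaper: Q = 440.  Difference = $1,174.81

$1,174.81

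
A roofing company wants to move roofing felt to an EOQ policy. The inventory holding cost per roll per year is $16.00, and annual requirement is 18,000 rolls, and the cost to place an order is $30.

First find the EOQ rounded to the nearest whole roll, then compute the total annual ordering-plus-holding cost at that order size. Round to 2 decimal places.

Optimal lot size Q* = (2 × 18,000 × $30 / $16)^½ ≈ 259.81 → Q = 260 rolls
Ordering: D/Q × S = 18,000/260 × $30 = $2,076.92
Holding:  Q/2 × H = 260/2 × $16 = $2,080.00
Total = $2,076.92 + $2,080.00 = $4,156.92

$4,156.92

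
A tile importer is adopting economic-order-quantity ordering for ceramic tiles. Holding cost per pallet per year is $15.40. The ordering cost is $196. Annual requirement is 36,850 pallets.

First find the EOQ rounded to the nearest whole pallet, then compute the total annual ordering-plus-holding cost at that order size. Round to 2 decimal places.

$14,914.96

Q* = √(2·D·S / H) = √(2·36,850·196 / 15.4) = √938,000.0 ≈ 968.50 → Q = 969 pallets
Orders/yr = 36,850/969 = 38.029; ordering cost = 38.029 × $196 = $7,453.66
Average inventory = 969/2 = 484.5; holding cost = 484.5 × $15.4 = $7,461.30
Total = $7,453.66 + $7,461.30 = $14,914.96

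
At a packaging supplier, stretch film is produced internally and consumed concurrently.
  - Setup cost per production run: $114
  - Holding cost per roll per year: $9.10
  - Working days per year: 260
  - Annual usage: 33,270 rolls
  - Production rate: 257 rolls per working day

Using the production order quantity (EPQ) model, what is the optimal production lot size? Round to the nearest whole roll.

Daily demand d = 33,270/260 = 127.962; p = 257; 1 − d/p = 0.50210
EPQ = √(2DS / (H(1 − d/p)))
    = √(2 × 33,270 × 114 / (9.1 × 0.50210)) ≈ 1,288.49

1,288 rolls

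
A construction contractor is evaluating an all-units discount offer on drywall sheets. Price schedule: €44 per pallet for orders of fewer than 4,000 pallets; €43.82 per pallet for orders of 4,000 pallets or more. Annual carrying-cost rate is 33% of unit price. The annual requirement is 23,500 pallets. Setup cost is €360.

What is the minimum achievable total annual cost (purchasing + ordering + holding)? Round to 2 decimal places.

€1,049,674.13

H₁ = 33%×€44 = €14.5200;  H₂ = 33%×€43.82 = €14.4606
EOQ₁ = √(2×23,500×360/14.5200) = 1,079.49  (< 4,000, feasible at tier 1)
EOQ₂ = √(2×23,500×360/14.4606) = 1,081.70  (< 4,000 → use Q = 4,000 at tier-2 price)
TC(tier 1 (EOQ₁), Q≈1,079.5) = €1,049,674.13
TC(tier 2, Q≈4,000.0) = €1,060,806.20
Minimum at tier 1 (EOQ₁): €1,049,674.13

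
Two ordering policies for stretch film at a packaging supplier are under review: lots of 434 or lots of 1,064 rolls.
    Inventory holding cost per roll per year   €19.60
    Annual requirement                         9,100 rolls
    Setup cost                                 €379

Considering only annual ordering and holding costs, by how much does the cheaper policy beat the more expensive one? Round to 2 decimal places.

TC(Q) = (D/Q)S + (Q/2)H
TC(434) = (9,100/434)×379 + (434/2)×19.6 = €12,199.97
TC(1,064) = (9,100/1,064)×379 + (1,064/2)×19.6 = €13,668.65
Cheaper: Q = 434.  Difference = €1,468.67

€1,468.67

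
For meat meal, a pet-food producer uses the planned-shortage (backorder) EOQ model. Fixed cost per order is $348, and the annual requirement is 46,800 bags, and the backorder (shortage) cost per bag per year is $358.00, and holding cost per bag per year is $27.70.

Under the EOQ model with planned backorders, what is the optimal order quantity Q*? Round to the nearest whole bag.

1,126 bags

Q* = √(2DS/H) · √((H + b)/b)
   = √(2 × 46,800 × 348 / 27.7) · √((27.7 + 358) / 358)
   = 1,084.395 × 1.0380 ≈ 1,125.57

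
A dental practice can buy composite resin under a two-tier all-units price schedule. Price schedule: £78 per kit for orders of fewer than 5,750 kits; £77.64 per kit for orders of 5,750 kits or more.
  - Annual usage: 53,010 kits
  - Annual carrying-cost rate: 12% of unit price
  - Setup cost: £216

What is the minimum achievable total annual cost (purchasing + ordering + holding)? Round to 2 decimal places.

£4,144,473.53

H₁ = 12%×£78 = £9.3600;  H₂ = 12%×£77.64 = £9.3168
EOQ₁ = √(2×53,010×216/9.3600) = 1,564.17  (< 5,750, feasible at tier 1)
EOQ₂ = √(2×53,010×216/9.3168) = 1,567.79  (< 5,750 → use Q = 5,750 at tier-2 price)
TC(tier 1 (EOQ₁), Q≈1,564.2) = £4,149,420.59
TC(tier 2, Q≈5,750.0) = £4,144,473.53
Minimum at tier 2: £4,144,473.53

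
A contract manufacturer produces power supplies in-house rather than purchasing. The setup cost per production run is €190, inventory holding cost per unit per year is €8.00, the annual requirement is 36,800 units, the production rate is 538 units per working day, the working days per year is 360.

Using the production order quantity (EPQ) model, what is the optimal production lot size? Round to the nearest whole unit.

1,469 units

Daily demand d = 36,800/360 = 102.222; p = 538; 1 − d/p = 0.81000
EPQ = √(2DS / (H(1 − d/p)))
    = √(2 × 36,800 × 190 / (8 × 0.81000)) ≈ 1,469.03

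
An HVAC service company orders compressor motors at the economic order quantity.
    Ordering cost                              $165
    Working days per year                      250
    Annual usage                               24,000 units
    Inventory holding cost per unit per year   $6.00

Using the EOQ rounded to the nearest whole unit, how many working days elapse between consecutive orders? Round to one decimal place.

2DS/H = 2·24,000·165/6 = 1,320,000.00
EOQ = √1,320,000.00 ≈ 1,148.91 → Q = 1,149 units
Cycle time = (working days × Q)/D = (250 × 1,149) / 24,000 = 11.969 days

12.0 days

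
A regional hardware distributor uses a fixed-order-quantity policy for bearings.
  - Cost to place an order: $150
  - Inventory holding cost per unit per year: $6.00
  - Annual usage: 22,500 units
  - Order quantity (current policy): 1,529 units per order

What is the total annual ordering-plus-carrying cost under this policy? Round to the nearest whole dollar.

$6,794

Ordering: D/Q × S = 22,500/1,529 × $150 = $2,207.33
Holding:  Q/2 × H = 1,529/2 × $6 = $4,587.00
Total = $2,207.33 + $4,587.00 = $6,794.33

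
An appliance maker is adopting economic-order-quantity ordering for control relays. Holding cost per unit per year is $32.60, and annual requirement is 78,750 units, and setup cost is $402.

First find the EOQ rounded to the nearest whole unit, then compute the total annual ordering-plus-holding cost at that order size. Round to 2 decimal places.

$45,432.03

Optimal lot size Q* = (2 × 78,750 × $402 / $32.6)^½ ≈ 1,393.62 → Q = 1,394 units
Ordering: D/Q × S = 78,750/1,394 × $402 = $22,709.83
Holding:  Q/2 × H = 1,394/2 × $32.6 = $22,722.20
Total = $22,709.83 + $22,722.20 = $45,432.03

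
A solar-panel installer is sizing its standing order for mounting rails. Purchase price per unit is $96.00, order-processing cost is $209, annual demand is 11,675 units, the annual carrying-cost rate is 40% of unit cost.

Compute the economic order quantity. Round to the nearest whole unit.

Holding cost per unit per year: H = 40% × $96 = $38.4000
Optimal lot size Q* = (2 × 11,675 × $209 / $38.4)^½ ≈ 356.49

356 units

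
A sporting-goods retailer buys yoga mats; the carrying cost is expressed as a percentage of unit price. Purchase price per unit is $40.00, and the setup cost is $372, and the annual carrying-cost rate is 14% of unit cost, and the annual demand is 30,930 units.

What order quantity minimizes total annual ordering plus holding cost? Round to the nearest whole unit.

2,027 units

Holding cost per unit per year: H = 14% × $40 = $5.6000
EOQ = √(2DS/H) = √(2 × 30,930 × 372 / 5.6)
    = √(4,109,271.43) ≈ 2,027.13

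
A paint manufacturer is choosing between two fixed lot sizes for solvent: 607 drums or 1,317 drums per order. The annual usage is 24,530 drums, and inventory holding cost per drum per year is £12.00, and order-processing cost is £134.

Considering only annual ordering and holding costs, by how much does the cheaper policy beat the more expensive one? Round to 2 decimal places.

TC(Q) = (D/Q)S + (Q/2)H
TC(607) = (24,530/607)×134 + (607/2)×12 = £9,057.19
TC(1,317) = (24,530/1,317)×134 + (1,317/2)×12 = £10,397.84
Cheaper: Q = 607.  Difference = £1,340.65

£1,340.65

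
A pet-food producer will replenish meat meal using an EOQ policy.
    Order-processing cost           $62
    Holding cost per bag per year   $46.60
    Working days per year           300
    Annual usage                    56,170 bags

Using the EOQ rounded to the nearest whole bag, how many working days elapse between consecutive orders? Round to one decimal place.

2.1 days

Q* = √(2·D·S / H) = √(2·56,170·62 / 46.6) = √149,465.2 ≈ 386.61 → Q = 387 bags
Cycle time = (working days × Q)/D = (300 × 387) / 56,170 = 2.067 days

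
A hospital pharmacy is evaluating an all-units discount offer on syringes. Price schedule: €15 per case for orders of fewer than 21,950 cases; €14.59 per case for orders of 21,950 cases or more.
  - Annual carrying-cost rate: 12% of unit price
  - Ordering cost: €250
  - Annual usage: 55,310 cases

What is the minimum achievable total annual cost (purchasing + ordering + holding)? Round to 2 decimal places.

H₁ = 12%×€15 = €1.8000;  H₂ = 12%×€14.59 = €1.7508
EOQ₁ = √(2×55,310×250/1.8000) = 3,919.68  (< 21,950, feasible at tier 1)
EOQ₂ = √(2×55,310×250/1.7508) = 3,974.37  (< 21,950 → use Q = 21,950 at tier-2 price)
TC(tier 1 (EOQ₁), Q≈3,919.7) = €836,705.42
TC(tier 2, Q≈21,950.0) = €826,817.88
Minimum at tier 2: €826,817.88

€826,817.88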